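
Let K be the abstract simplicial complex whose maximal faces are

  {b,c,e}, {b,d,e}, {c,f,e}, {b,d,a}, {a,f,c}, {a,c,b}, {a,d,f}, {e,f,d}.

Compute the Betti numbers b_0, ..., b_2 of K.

Take the total order a < b < c < d < e < f on the vertex set. Then K (dimension 2) consists of the simplices:

  0-simplices (6): a, b, c, d, e, f
  1-simplices (12): ab, ac, ad, af, bc, bd, be, ce, cf, de, df, ef
  2-simplices (8): abc, abd, acf, adf, bce, bde, cef, def

so the chain groups are C_0 ≅ Z^6, C_1 ≅ Z^12, C_2 ≅ Z^8.

∂_1: C_1 → C_0 is given by ∂[p,q] = [q] − [p].
The 6×12 boundary matrix has rank 5 and Smith normal form diag(1,1,1,1,1).

The boundary map ∂_2: C_2 → C_1 sends each 2-simplex [p,q,r] to [q,r] − [p,r] + [p,q]. For instance
  ∂cef = ef − cf + ce,
  ∂def = ef − df + de.
As a 12×8 matrix over Z this has rank 7, with invariant factors (1,1,1,1,1,1,1).

From H_k ≅ ker(∂_k) / im(∂_{k+1}) we obtain:

  H_0: rank C_0 − rank ∂_1 = 6 − 5 = 1, and the invariant factors of ∂_1 are all 1, so H_0 = Z.
  H_1: rank ker ∂_1 − rank ∂_2 = (12 − 5) − 7 = 0, and the invariant factors of ∂_2 are all 1, so H_1 = 0.
  H_2: rank ker ∂_2 − rank ∂_3 = (8 − 7) − 0 = 1, and there is no ∂_3, so H_2 = Z.

Hence the Betti numbers are b_0 = 1, b_1 = 0, b_2 = 1.

b_0 = 1, b_1 = 0, b_2 = 1.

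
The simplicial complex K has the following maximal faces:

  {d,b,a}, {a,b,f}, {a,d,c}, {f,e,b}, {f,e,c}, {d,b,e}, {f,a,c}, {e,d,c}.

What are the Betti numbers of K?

K has 6 vertices, 12 edges, 8 triangles.
rank ∂_0 = 0, rank ∂_1 = 5 ⇒ b_0 = 6 − 0 − 5 = 1; all invariant factors of ∂_1 are 1 so no torsion. So H_0 ≅ Z.
rank ∂_1 = 5, rank ∂_2 = 7 ⇒ b_1 = 12 − 5 − 7 = 0; all invariant factors of ∂_2 are 1 so no torsion. So H_1 ≅ 0.
rank ∂_2 = 7, rank ∂_3 = 0 ⇒ b_2 = 8 − 7 − 0 = 1. So H_2 ≅ Z.

b_0 = 1, b_1 = 0, b_2 = 1.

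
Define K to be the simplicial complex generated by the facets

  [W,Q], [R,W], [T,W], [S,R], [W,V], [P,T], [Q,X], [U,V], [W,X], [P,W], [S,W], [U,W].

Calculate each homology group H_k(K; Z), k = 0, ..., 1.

H_0 ≅ Z,  H_1 ≅ Z^4.

K has 9 vertices, 12 edges.
rank ∂_0 = 0, rank ∂_1 = 8 ⇒ b_0 = 9 − 0 − 8 = 1; all invariant factors of ∂_1 are 1 so no torsion. So H_0 = Z.
rank ∂_1 = 8, rank ∂_2 = 0 ⇒ b_1 = 12 − 8 − 0 = 4. So H_1 = Z^4.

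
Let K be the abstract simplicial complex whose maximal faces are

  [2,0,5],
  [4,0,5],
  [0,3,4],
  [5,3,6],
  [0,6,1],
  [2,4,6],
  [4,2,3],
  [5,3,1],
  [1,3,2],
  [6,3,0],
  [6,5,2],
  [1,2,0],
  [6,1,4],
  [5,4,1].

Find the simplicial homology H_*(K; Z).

Order the vertices as 0 < 1 < 2 < 3 < 4 < 5 < 6. Listing each simplex with vertices in this order, K has dimension 2 with simplices:

  0-simplices (7): [0], [1], [2], [3], [4], [5], [6]
  1-simplices (21): [0,1], [0,2], [0,3], [0,4], [0,5], [0,6], [1,2], [1,3], [1,4], [1,5], [1,6], [2,3], [2,4], [2,5], [2,6], [3,4], [3,5], [3,6], [4,5], [4,6], [5,6]
  2-simplices (14): [0,1,2], [0,1,6], [0,2,5], [0,3,4], [0,3,6], [0,4,5], [1,2,3], [1,3,5], [1,4,5], [1,4,6], [2,3,4], [2,4,6], [2,5,6], [3,5,6]

Hence C_0 ≅ Z^7, C_1 ≅ Z^21, C_2 ≅ Z^14.

The boundary map ∂_1: C_1 → C_0 is given by ∂[p,q] = [q] − [p]. For instance
  ∂[1,6] = [6] − [1].
As a 7×21 matrix over Z this has rank 6, with invariant factors (1,1,1,1,1,1).

The boundary map ∂_2: C_2 → C_1 maps a triangle to the signed sum of its edges. For instance
  ∂[0,4,5] = [4,5] − [0,5] + [0,4],
  ∂[1,4,5] = [4,5] − [1,5] + [1,4].
The 21×14 boundary matrix has rank 13 and Smith normal form diag(1,1,1,1,1,1,1,1,1,1,1,1,1).

Now H_k = ker ∂_k / im ∂_{k+1}, so:

  H_0: rank C_0 − rank ∂_1 = 7 − 6 = 1, and the invariant factors of ∂_1 are all 1, so H_0 ≅ Z.
  H_1: rank ker ∂_1 − rank ∂_2 = (21 − 6) − 13 = 2, and the invariant factors of ∂_2 are all 1, so H_1 ≅ Z^2.
  H_2: rank ker ∂_2 − rank ∂_3 = (14 − 13) − 0 = 1, and there is no ∂_3, so H_2 ≅ Z.

H_0 ≅ Z,  H_1 ≅ Z^2,  H_2 ≅ Z.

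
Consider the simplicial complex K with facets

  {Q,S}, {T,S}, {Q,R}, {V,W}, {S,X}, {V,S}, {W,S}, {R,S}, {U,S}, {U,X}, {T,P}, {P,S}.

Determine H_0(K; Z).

We work with the vertex ordering P < Q < R < S < T < U < V < W < X. The simplices of K, each written with vertices in increasing order, are:

  0-simplices (9): P, Q, R, S, T, U, V, W, X
  1-simplices (12): PS, PT, QR, QS, RS, ST, SU, SV, SW, SX, UX, VW

so the chain groups are C_0 ≅ Z^9, C_1 ≅ Z^12.

The boundary map ∂_1: C_1 → C_0 sends each edge [p,q] (with p < q) to q − p. For instance
  ∂SX = X − S.
The 9×12 boundary matrix has rank 8 and Smith normal form diag(1,1,1,1,1,1,1,1).

Now H_k = ker ∂_k / im ∂_{k+1}, so:

  H_0: rank C_0 − rank ∂_1 = 9 − 8 = 1, and the invariant factors of ∂_1 are all 1, so H_0 ≅ Z.

H_0 ≅ Z.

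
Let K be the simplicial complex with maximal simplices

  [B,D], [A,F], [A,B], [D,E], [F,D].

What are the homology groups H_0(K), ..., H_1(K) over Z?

We work with the vertex ordering A < B < D < E < F. The simplices of K, each written with vertices in increasing order, are:

  0-simplices (5): A, B, D, E, F
  1-simplices (5): AB, AF, BD, DE, DF

giving chain groups C_0 ≅ Z^5, C_1 ≅ Z^5.

Boundary ∂_1: C_1 → C_0 sends each edge [p,q] (with p < q) to q − p. For instance
  ∂AB = B − A.
This gives a 5×5 integer matrix of rank 4; reducing to Smith normal form yields diagonal entries (1,1,1,1).

From H_k ≅ ker(∂_k) / im(∂_{k+1}) we obtain:

  H_0: rank C_0 − rank ∂_1 = 5 − 4 = 1, and the invariant factors of ∂_1 are all 1, so H_0 ≅ Z.
  H_1: rank ker ∂_1 − rank ∂_2 = (5 − 4) − 0 = 1, and there is no ∂_2, so H_1 ≅ Z.

H_0 = Z,  H_1 = Z.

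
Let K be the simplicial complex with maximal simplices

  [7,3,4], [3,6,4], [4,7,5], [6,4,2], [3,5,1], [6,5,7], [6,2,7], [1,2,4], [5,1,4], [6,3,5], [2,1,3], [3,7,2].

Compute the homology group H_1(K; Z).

H_1 = Z/2.

We work with the vertex ordering 1 < 2 < 3 < 4 < 5 < 6 < 7. The simplices of K, each written with vertices in increasing order, are:

  0-simplices (7): [1], [2], [3], [4], [5], [6], [7]
  1-simplices (18): [1,2], [1,3], [1,4], [1,5], [2,3], [2,4], [2,6], [2,7], [3,4], [3,5], [3,6], [3,7], [4,5], [4,6], [4,7], [5,6], [5,7], [6,7]
  2-simplices (12): [1,2,3], [1,2,4], [1,3,5], [1,4,5], [2,3,7], [2,4,6], [2,6,7], [3,4,6], [3,4,7], [3,5,6], [4,5,7], [5,6,7]

so the chain groups are C_0 ≅ Z^7, C_1 ≅ Z^18, C_2 ≅ Z^12.

∂_1: C_1 → C_0 sends each edge [p,q] (with p < q) to q − p. For instance
  ∂[4,6] = [6] − [4].
The resulting 7×18 matrix has rank 6, and its Smith normal form has invariant factors (1,1,1,1,1,1).

The boundary map ∂_2: C_2 → C_1 acts by ∂[p,q,r] = [q,r] − [p,r] + [p,q]. For instance
  ∂[2,3,7] = [3,7] − [2,7] + [2,3],
  ∂[3,5,6] = [5,6] − [3,6] + [3,5].
This gives a 18×12 integer matrix of rank 12; reducing to Smith normal form yields diagonal entries (1,1,1,1,1,1,1,1,1,1,1,2).

Reading off H_k = ker ∂_k / im ∂_{k+1}:

  H_1: rank ker ∂_1 − rank ∂_2 = (18 − 6) − 12 = 0, and ∂_2 has invariant factor 2 > 1, so H_1 ≅ Z/2.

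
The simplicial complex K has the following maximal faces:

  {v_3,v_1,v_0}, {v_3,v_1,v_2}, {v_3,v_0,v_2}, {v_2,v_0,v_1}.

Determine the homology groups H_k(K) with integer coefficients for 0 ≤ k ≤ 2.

Fix the vertex order v_0 < v_1 < v_2 < v_3 and write every simplex with vertices in increasing order. Then dim K = 2 and the simplices of K are:

  0-simplices (4): [v_0], [v_1], [v_2], [v_3]
  1-simplices (6): [v_0,v_1], [v_0,v_2], [v_0,v_3], [v_1,v_2], [v_1,v_3], [v_2,v_3]
  2-simplices (4): [v_0,v_1,v_2], [v_0,v_1,v_3], [v_0,v_2,v_3], [v_1,v_2,v_3]

Hence C_0 ≅ Z^4, C_1 ≅ Z^6, C_2 ≅ Z^4.

Boundary ∂_1: C_1 → C_0 maps an edge to its endpoints' difference, ∂[p,q] = q − p.
The 4×6 boundary matrix has rank 3 and Smith normal form diag(1,1,1).

Boundary ∂_2: C_2 → C_1 sends each 2-simplex [p,q,r] to [q,r] − [p,r] + [p,q]. For instance
  ∂[v_0,v_2,v_3] = [v_2,v_3] − [v_0,v_3] + [v_0,v_2],
  ∂[v_0,v_1,v_3] = [v_1,v_3] − [v_0,v_3] + [v_0,v_1].
This gives a 6×4 integer matrix of rank 3; reducing to Smith normal form yields diagonal entries (1,1,1).

Computing H_k = (kernel of ∂_k) / (image of ∂_{k+1}):

  H_0: rank C_0 − rank ∂_1 = 4 − 3 = 1, and the invariant factors of ∂_1 are all 1, so H_0 ≅ Z.
  H_1: rank ker ∂_1 − rank ∂_2 = (6 − 3) − 3 = 0, and the invariant factors of ∂_2 are all 1, so H_1 ≅ 0.
  H_2: rank ker ∂_2 − rank ∂_3 = (4 − 3) − 0 = 1, and there is no ∂_3, so H_2 ≅ Z.

(K is a triangulation of the 2-sphere S^2.)

H_0 = Z,  H_1 = 0,  H_2 = Z.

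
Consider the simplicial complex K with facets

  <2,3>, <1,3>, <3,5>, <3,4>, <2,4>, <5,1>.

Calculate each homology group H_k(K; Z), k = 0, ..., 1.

H_0 = Z,  H_1 = Z^2.

Fix the vertex order 1 < 2 < 3 < 4 < 5 and write every simplex with vertices in increasing order. Then dim K = 1 and the simplices of K are:

  0-simplices (5): [1], [2], [3], [4], [5]
  1-simplices (6): [1,3], [1,5], [2,3], [2,4], [3,4], [3,5]

Hence C_0 ≅ Z^5, C_1 ≅ Z^6.

∂_1: C_1 → C_0 sends each edge [p,q] (with p < q) to q − p.
The resulting 5×6 matrix has rank 4, and its Smith normal form has invariant factors (1,1,1,1).

Now H_k = ker ∂_k / im ∂_{k+1}, so:

  H_0: rank C_0 − rank ∂_1 = 5 − 4 = 1, and the invariant factors of ∂_1 are all 1, so H_0 ≅ Z.
  H_1: rank ker ∂_1 − rank ∂_2 = (6 − 4) − 0 = 2, and there is no ∂_2, so H_1 ≅ Z^2.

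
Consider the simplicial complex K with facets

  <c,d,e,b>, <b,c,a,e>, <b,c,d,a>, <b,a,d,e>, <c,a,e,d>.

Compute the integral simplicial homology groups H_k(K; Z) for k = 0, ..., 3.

H_0 = Z,  H_1 = 0,  H_2 = 0,  H_3 = Z.

Order the vertices as a < b < c < d < e. Listing each simplex with vertices in this order, K has dimension 3 with simplices:

  0-simplices (5): a, b, c, d, e
  1-simplices (10): ab, ac, ad, ae, bc, bd, be, cd, ce, de
  2-simplices (10): abc, abd, abe, acd, ace, ade, bcd, bce, bde, cde
  3-simplices (5): abcd, abce, abde, acde, bcde

so the chain groups are C_0 ≅ Z^5, C_1 ≅ Z^10, C_2 ≅ Z^10, C_3 ≅ Z^5.

The boundary map ∂_1: C_1 → C_0 maps an edge to its endpoints' difference, ∂[p,q] = q − p. For instance
  ∂ac = c − a.
As a 5×10 matrix over Z this has rank 4, with invariant factors (1,1,1,1).

The boundary map ∂_2: C_2 → C_1 maps a triangle to the signed sum of its edges. For instance
  ∂bce = ce − be + bc,
  ∂bcd = cd − bd + bc.
The resulting 10×10 matrix has rank 6, and its Smith normal form has invariant factors (1,1,1,1,1,1).

Boundary ∂_3: C_3 → C_2 sends each 3-simplex σ to the alternating sum Σ_i (−1)^i (σ with its i-th vertex removed). For instance
  ∂bcde = cde − bde + bce − bcd,
  ∂abcd = bcd − acd + abd − abc.
The 10×5 boundary matrix has rank 4 and Smith normal form diag(1,1,1,1).

Computing H_k = (kernel of ∂_k) / (image of ∂_{k+1}):

  H_0: rank C_0 − rank ∂_1 = 5 − 4 = 1, and the invariant factors of ∂_1 are all 1, so H_0 = Z.
  H_1: rank ker ∂_1 − rank ∂_2 = (10 − 4) − 6 = 0, and the invariant factors of ∂_2 are all 1, so H_1 = 0.
  H_2: rank ker ∂_2 − rank ∂_3 = (10 − 6) − 4 = 0, and the invariant factors of ∂_3 are all 1, so H_2 = 0.
  H_3: rank ker ∂_3 − rank ∂_4 = (5 − 4) − 0 = 1, and there is no ∂_4, so H_3 = Z.

(K is a triangulation of the 3-sphere S^3.)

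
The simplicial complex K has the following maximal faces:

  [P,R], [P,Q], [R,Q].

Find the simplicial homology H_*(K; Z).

H_0 = Z,  H_1 = Z.

K has 3 vertices, 3 edges.
rank ∂_0 = 0, rank ∂_1 = 2 ⇒ b_0 = 3 − 0 − 2 = 1; all invariant factors of ∂_1 are 1 so no torsion. So H_0 ≅ Z.
rank ∂_1 = 2, rank ∂_2 = 0 ⇒ b_1 = 3 − 2 − 0 = 1. So H_1 ≅ Z.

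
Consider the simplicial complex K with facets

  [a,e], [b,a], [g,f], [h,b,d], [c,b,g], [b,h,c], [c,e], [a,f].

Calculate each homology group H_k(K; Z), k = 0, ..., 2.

H_0 = Z,  H_1 = Z^2,  H_2 = 0.

We work with the vertex ordering a < b < c < d < e < f < g < h. The simplices of K, each written with vertices in increasing order, are:

  0-simplices (8): a, b, c, d, e, f, g, h
  1-simplices (12): ab, ae, af, bc, bd, bg, bh, ce, cg, ch, dh, fg
  2-simplices (3): bcg, bch, bdh

Hence C_0 ≅ Z^8, C_1 ≅ Z^12, C_2 ≅ Z^3.

The boundary map ∂_1: C_1 → C_0 is given by ∂[p,q] = [q] − [p]. For instance
  ∂fg = g − f.
The resulting 8×12 matrix has rank 7, and its Smith normal form has invariant factors (1,1,1,1,1,1,1).

∂_2: C_2 → C_1 acts by ∂[p,q,r] = [q,r] − [p,r] + [p,q]. For instance
  ∂bch = ch − bh + bc,
  ∂bdh = dh − bh + bd.
As a 12×3 matrix over Z this has rank 3, with invariant factors (1,1,1).

Now H_k = ker ∂_k / im ∂_{k+1}, so:

  H_0: rank C_0 − rank ∂_1 = 8 − 7 = 1, and the invariant factors of ∂_1 are all 1, so H_0 = Z.
  H_1: rank ker ∂_1 − rank ∂_2 = (12 − 7) − 3 = 2, and the invariant factors of ∂_2 are all 1, so H_1 = Z^2.
  H_2: rank ker ∂_2 − rank ∂_3 = (3 − 3) − 0 = 0, and there is no ∂_3, so H_2 = 0.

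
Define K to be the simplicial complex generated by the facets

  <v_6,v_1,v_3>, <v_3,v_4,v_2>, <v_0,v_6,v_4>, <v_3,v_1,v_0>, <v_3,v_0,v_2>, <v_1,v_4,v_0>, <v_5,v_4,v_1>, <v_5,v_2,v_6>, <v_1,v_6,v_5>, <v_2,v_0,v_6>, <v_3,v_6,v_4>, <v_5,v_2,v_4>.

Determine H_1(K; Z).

Order the vertices as v_0 < v_1 < v_2 < v_3 < v_4 < v_5 < v_6. Listing each simplex with vertices in this order, K has dimension 2 with simplices:

  0-simplices (7): [v_0], [v_1], [v_2], [v_3], [v_4], [v_5], [v_6]
  1-simplices (18): (18 of them)
  2-simplices (12): (12 of them)

Hence C_0 ≅ Z^7, C_1 ≅ Z^18, C_2 ≅ Z^12.

Boundary ∂_1: C_1 → C_0 sends each edge [p,q] (with p < q) to q − p. For instance
  ∂[v_3,v_6] = [v_6] − [v_3].
The resulting 7×18 matrix has rank 6, and its Smith normal form has invariant factors (1,1,1,1,1,1).

The boundary map ∂_2: C_2 → C_1 maps a triangle to the signed sum of its edges. For instance
  ∂[v_2,v_3,v_4] = [v_3,v_4] − [v_2,v_4] + [v_2,v_3],
  ∂[v_0,v_1,v_4] = [v_1,v_4] − [v_0,v_4] + [v_0,v_1].
This gives a 18×12 integer matrix of rank 12; reducing to Smith normal form yields diagonal entries (1,1,1,1,1,1,1,1,1,1,1,2).

Computing H_k = (kernel of ∂_k) / (image of ∂_{k+1}):

  H_1: rank ker ∂_1 − rank ∂_2 = (18 − 6) − 12 = 0, and ∂_2 has invariant factor 2 > 1, so H_1 = Z/2Z.

(K is a triangulation of the real projective plane RP^2.)

H_1 ≅ Z/2Z.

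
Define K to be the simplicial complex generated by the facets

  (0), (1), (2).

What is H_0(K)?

Take the total order 0 < 1 < 2 on the vertex set. Then K (dimension 0) consists of the simplices:

  0-simplices (3): [0], [1], [2]

so the chain groups are C_0 ≅ Z^3.

Now H_k = ker ∂_k / im ∂_{k+1}, so:

  H_0: rank C_0 − rank ∂_1 = 3 − 0 = 3, and there is no ∂_1, so H_0 ≅ Z^3.

H_0 = Z^3.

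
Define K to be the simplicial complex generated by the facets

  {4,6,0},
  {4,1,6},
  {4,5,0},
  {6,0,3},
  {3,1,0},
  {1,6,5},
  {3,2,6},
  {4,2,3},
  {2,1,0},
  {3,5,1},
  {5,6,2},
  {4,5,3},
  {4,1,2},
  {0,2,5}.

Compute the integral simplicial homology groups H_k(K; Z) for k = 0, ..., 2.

Take the total order 0 < 1 < 2 < 3 < 4 < 5 < 6 on the vertex set. Then K (dimension 2) consists of the simplices:

  0-simplices (7): [0], [1], [2], [3], [4], [5], [6]
  1-simplices (21): [0,1], [0,2], [0,3], [0,4], [0,5], [0,6], [1,2], [1,3], [1,4], [1,5], [1,6], [2,3], [2,4], [2,5], [2,6], [3,4], [3,5], [3,6], [4,5], [4,6], [5,6]
  2-simplices (14): [0,1,2], [0,1,3], [0,2,5], [0,3,6], [0,4,5], [0,4,6], [1,2,4], [1,3,5], [1,4,6], [1,5,6], [2,3,4], [2,3,6], [2,5,6], [3,4,5]

giving chain groups C_0 ≅ Z^7, C_1 ≅ Z^21, C_2 ≅ Z^14.

The boundary map ∂_1: C_1 → C_0 sends each edge [p,q] (with p < q) to q − p.
The resulting 7×21 matrix has rank 6, and its Smith normal form has invariant factors (1,1,1,1,1,1).

∂_2: C_2 → C_1 acts by ∂[p,q,r] = [q,r] − [p,r] + [p,q]. For instance
  ∂[1,2,4] = [2,4] − [1,4] + [1,2],
  ∂[0,4,5] = [4,5] − [0,5] + [0,4].
The 21×14 boundary matrix has rank 13 and Smith normal form diag(1,1,1,1,1,1,1,1,1,1,1,1,1).

Computing H_k = (kernel of ∂_k) / (image of ∂_{k+1}):

  H_0: rank C_0 − rank ∂_1 = 7 − 6 = 1, and the invariant factors of ∂_1 are all 1, so H_0 = Z.
  H_1: rank ker ∂_1 − rank ∂_2 = (21 − 6) − 13 = 2, and the invariant factors of ∂_2 are all 1, so H_1 = Z^2.
  H_2: rank ker ∂_2 − rank ∂_3 = (14 − 13) − 0 = 1, and there is no ∂_3, so H_2 = Z.

(K is a triangulation of the torus T^2.)

H_0 = Z,  H_1 = Z^2,  H_2 = Z.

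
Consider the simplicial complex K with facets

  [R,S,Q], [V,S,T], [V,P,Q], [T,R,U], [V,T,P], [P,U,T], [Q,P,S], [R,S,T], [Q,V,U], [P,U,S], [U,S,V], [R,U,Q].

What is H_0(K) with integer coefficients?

Fix the vertex order P < Q < R < S < T < U < V and write every simplex with vertices in increasing order. Then dim K = 2 and the simplices of K are:

  0-simplices (7): P, Q, R, S, T, U, V
  1-simplices (18): PQ, PS, PT, PU, PV, QR, QS, QU, QV, RS, RT, RU, ST, SU, SV, TU, TV, UV
  2-simplices (12): PQS, PQV, PSU, PTU, PTV, QRS, QRU, QUV, RST, RTU, STV, SUV

so the chain groups are C_0 ≅ Z^7, C_1 ≅ Z^18, C_2 ≅ Z^12.

∂_1: C_1 → C_0 maps an edge to its endpoints' difference, ∂[p,q] = q − p.
The 7×18 boundary matrix has rank 6 and Smith normal form diag(1,1,1,1,1,1).

∂_2: C_2 → C_1 maps a triangle to the signed sum of its edges. For instance
  ∂QRS = RS − QS + QR,
  ∂QUV = UV − QV + QU.
As a 18×12 matrix over Z this has rank 12, with invariant factors (1,1,1,1,1,1,1,1,1,1,1,2).

From H_k ≅ ker(∂_k) / im(∂_{k+1}) we obtain:

  H_0: rank C_0 − rank ∂_1 = 7 − 6 = 1, and the invariant factors of ∂_1 are all 1, so H_0 = Z.

H_0 ≅ Z.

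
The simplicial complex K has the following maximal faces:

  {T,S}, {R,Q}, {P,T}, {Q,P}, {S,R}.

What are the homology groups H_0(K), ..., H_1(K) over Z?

H_0 ≅ Z,  H_1 ≅ Z.

Take the total order P < Q < R < S < T on the vertex set. Then K (dimension 1) consists of the simplices:

  0-simplices (5): P, Q, R, S, T
  1-simplices (5): PQ, PT, QR, RS, ST

giving chain groups C_0 ≅ Z^5, C_1 ≅ Z^5.

The boundary map ∂_1: C_1 → C_0 is given by ∂[p,q] = [q] − [p].
As a 5×5 matrix over Z this has rank 4, with invariant factors (1,1,1,1).

Reading off H_k = ker ∂_k / im ∂_{k+1}:

  H_0: rank C_0 − rank ∂_1 = 5 − 4 = 1, and the invariant factors of ∂_1 are all 1, so H_0 = Z.
  H_1: rank ker ∂_1 − rank ∂_2 = (5 − 4) − 0 = 1, and there is no ∂_2, so H_1 = Z.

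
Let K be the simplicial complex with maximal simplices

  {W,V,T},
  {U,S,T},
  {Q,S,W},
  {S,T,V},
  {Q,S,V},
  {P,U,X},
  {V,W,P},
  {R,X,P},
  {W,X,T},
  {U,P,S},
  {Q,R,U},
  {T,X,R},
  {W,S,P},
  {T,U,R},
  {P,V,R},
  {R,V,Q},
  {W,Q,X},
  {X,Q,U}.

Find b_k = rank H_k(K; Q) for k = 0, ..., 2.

Fix the vertex order P < Q < R < S < T < U < V < W < X and write every simplex with vertices in increasing order. Then dim K = 2 and the simplices of K are:

  0-simplices (9): P, Q, R, S, T, U, V, W, X
  1-simplices (27): PR, PS, PU, PV, PW, PX, QR, QS, QU, QV, QW, QX, RT, RU, RV, RX, ST, SU, SV, SW, TU, TV, TW, TX, UX, VW, WX
  2-simplices (18): PRV, PRX, PSU, PSW, PUX, PVW, QRU, QRV, QSV, QSW, QUX, QWX, RTU, RTX, STU, STV, TVW, TWX

so the chain groups are C_0 ≅ Z^9, C_1 ≅ Z^27, C_2 ≅ Z^18.

The boundary map ∂_1: C_1 → C_0 sends each edge [p,q] (with p < q) to q − p.
As a 9×27 matrix over Z this has rank 8, with invariant factors (1,1,1,1,1,1,1,1).

Boundary ∂_2: C_2 → C_1 sends each 2-simplex [p,q,r] to [q,r] − [p,r] + [p,q]. For instance
  ∂QRV = RV − QV + QR,
  ∂QRU = RU − QU + QR.
The resulting 27×18 matrix has rank 18, and its Smith normal form has invariant factors (1,1,1,1,1,1,1,1,1,1,1,1,1,1,1,1,1,2).

Reading off H_k = ker ∂_k / im ∂_{k+1}:

  H_0: rank C_0 − rank ∂_1 = 9 − 8 = 1, and the invariant factors of ∂_1 are all 1, so H_0 = Z.
  H_1: rank ker ∂_1 − rank ∂_2 = (27 − 8) − 18 = 1, and ∂_2 has invariant factor 2 > 1, so H_1 = Z ⊕ Z/2.
  H_2: rank ker ∂_2 − rank ∂_3 = (18 − 18) − 0 = 0, and there is no ∂_3, so H_2 = 0.

(K is a triangulation of the Klein bottle.)

Hence the Betti numbers are b_0 = 1, b_1 = 1, b_2 = 0.

b_0 = 1, b_1 = 1, b_2 = 0.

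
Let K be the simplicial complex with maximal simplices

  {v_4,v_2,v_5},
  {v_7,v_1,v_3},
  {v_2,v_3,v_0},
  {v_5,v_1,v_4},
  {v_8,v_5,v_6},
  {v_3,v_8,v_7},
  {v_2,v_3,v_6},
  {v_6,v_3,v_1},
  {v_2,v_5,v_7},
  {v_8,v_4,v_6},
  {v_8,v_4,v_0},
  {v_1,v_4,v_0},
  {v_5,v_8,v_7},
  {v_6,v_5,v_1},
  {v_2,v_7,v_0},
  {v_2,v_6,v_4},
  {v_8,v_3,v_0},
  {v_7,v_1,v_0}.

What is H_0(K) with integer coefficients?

H_0 ≅ Z.

Fix the vertex order v_0 < v_1 < v_2 < v_3 < v_4 < v_5 < v_6 < v_7 < v_8 and write every simplex with vertices in increasing order. Then dim K = 2 and the simplices of K are:

  0-simplices (9): [v_0], [v_1], [v_2], [v_3], [v_4], [v_5], [v_6], [v_7], [v_8]
  1-simplices (27): (27 of them)
  2-simplices (18): (18 of them)

so the chain groups are C_0 ≅ Z^9, C_1 ≅ Z^27, C_2 ≅ Z^18.

The boundary map ∂_1: C_1 → C_0 sends each edge [p,q] (with p < q) to q − p. For instance
  ∂[v_0,v_1] = [v_1] − [v_0].
This gives a 9×27 integer matrix of rank 8; reducing to Smith normal form yields diagonal entries (1,1,1,1,1,1,1,1).

Boundary ∂_2: C_2 → C_1 maps a triangle to the signed sum of its edges. For instance
  ∂[v_4,v_6,v_8] = [v_6,v_8] − [v_4,v_8] + [v_4,v_6],
  ∂[v_3,v_7,v_8] = [v_7,v_8] − [v_3,v_8] + [v_3,v_7].
The resulting 27×18 matrix has rank 18, and its Smith normal form has invariant factors (1,1,1,1,1,1,1,1,1,1,1,1,1,1,1,1,1,2).

Computing H_k = (kernel of ∂_k) / (image of ∂_{k+1}):

  H_0: rank C_0 − rank ∂_1 = 9 − 8 = 1, and the invariant factors of ∂_1 are all 1, so H_0 ≅ Z.

(K is a triangulation of the Klein bottle.)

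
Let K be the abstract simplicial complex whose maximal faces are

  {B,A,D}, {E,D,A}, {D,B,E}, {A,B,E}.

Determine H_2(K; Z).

Fix the vertex order A < B < D < E and write every simplex with vertices in increasing order. Then dim K = 2 and the simplices of K are:

  0-simplices (4): A, B, D, E
  1-simplices (6): AB, AD, AE, BD, BE, DE
  2-simplices (4): ABD, ABE, ADE, BDE

so the chain groups are C_0 ≅ Z^4, C_1 ≅ Z^6, C_2 ≅ Z^4.

∂_1: C_1 → C_0 sends each edge [p,q] (with p < q) to q − p. For instance
  ∂BE = E − B.
The resulting 4×6 matrix has rank 3, and its Smith normal form has invariant factors (1,1,1).

The boundary map ∂_2: C_2 → C_1 sends each 2-simplex [p,q,r] to [q,r] − [p,r] + [p,q]. For instance
  ∂ADE = DE − AE + AD,
  ∂ABE = BE − AE + AB.
The resulting 6×4 matrix has rank 3, and its Smith normal form has invariant factors (1,1,1).

Reading off H_k = ker ∂_k / im ∂_{k+1}:

  H_2: rank ker ∂_2 − rank ∂_3 = (4 − 3) − 0 = 1, and there is no ∂_3, so H_2 ≅ Z.

H_2 ≅ Z.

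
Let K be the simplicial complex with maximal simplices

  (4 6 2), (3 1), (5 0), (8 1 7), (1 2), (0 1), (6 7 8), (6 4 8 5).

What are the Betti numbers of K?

Fix the vertex order 0 < 1 < 2 < 3 < 4 < 5 < 6 < 7 < 8 and write every simplex with vertices in increasing order. Then dim K = 3 and the simplices of K are:

  0-simplices (9): [0], [1], [2], [3], [4], [5], [6], [7], [8]
  1-simplices (16): [0,1], [0,5], [1,2], [1,3], [1,7], [1,8], [2,4], [2,6], [4,5], [4,6], [4,8], [5,6], [5,8], [6,7], [6,8], [7,8]
  2-simplices (7): [1,7,8], [2,4,6], [4,5,6], [4,5,8], [4,6,8], [5,6,8], [6,7,8]
  3-simplices (1): [4,5,6,8]

Hence C_0 ≅ Z^9, C_1 ≅ Z^16, C_2 ≅ Z^7, C_3 ≅ Z^1.

Boundary ∂_1: C_1 → C_0 maps an edge to its endpoints' difference, ∂[p,q] = q − p.
As a 9×16 matrix over Z this has rank 8, with invariant factors (1,1,1,1,1,1,1,1).

The boundary map ∂_2: C_2 → C_1 acts by ∂[p,q,r] = [q,r] − [p,r] + [p,q]. For instance
  ∂[2,4,6] = [4,6] − [2,6] + [2,4],
  ∂[4,5,6] = [5,6] − [4,6] + [4,5].
As a 16×7 matrix over Z this has rank 6, with invariant factors (1,1,1,1,1,1).

Boundary ∂_3: C_3 → C_2 sends each 3-simplex σ to the alternating sum Σ_i (−1)^i (σ with its i-th vertex removed). For instance
  ∂[4,5,6,8] = [5,6,8] − [4,6,8] + [4,5,8] − [4,5,6].
This gives a 7×1 integer matrix of rank 1; reducing to Smith normal form yields diagonal entries (1).

Reading off H_k = ker ∂_k / im ∂_{k+1}:

  H_0: rank C_0 − rank ∂_1 = 9 − 8 = 1, and the invariant factors of ∂_1 are all 1, so H_0 ≅ Z.
  H_1: rank ker ∂_1 − rank ∂_2 = (16 − 8) − 6 = 2, and the invariant factors of ∂_2 are all 1, so H_1 ≅ Z^2.
  H_2: rank ker ∂_2 − rank ∂_3 = (7 − 6) − 1 = 0, and the invariant factors of ∂_3 are all 1, so H_2 ≅ 0.
  H_3: rank ker ∂_3 − rank ∂_4 = (1 − 1) − 0 = 0, and there is no ∂_4, so H_3 ≅ 0.

As a check, the Euler characteristic is 9 − 16 + 7 − 1 = -1, which agrees with 1 − 2 + 0 − 0 = -1.

Hence the Betti numbers are b_0 = 1, b_1 = 2, b_2 = 0, b_3 = 0.

b_0 = 1, b_1 = 2, b_2 = 0, b_3 = 0.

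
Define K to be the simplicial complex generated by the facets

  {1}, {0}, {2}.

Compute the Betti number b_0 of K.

b_0 = 3.

Order the vertices as 0 < 1 < 2. Listing each simplex with vertices in this order, K has dimension 0 with simplices:

  0-simplices (3): [0], [1], [2]

giving chain groups C_0 ≅ Z^3.

From H_k ≅ ker(∂_k) / im(∂_{k+1}) we obtain:

  H_0: rank C_0 − rank ∂_1 = 3 − 0 = 3, and there is no ∂_1, so H_0 = Z^3.

Hence the Betti numbers are b_0 = 3.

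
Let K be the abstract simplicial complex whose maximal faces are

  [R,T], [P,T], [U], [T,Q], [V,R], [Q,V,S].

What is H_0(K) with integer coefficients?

We work with the vertex ordering P < Q < R < S < T < U < V. The simplices of K, each written with vertices in increasing order, are:

  0-simplices (7): P, Q, R, S, T, U, V
  1-simplices (7): PT, QS, QT, QV, RT, RV, SV
  2-simplices (1): QSV

giving chain groups C_0 ≅ Z^7, C_1 ≅ Z^7, C_2 ≅ Z^1.

The boundary map ∂_1: C_1 → C_0 sends each edge [p,q] (with p < q) to q − p. For instance
  ∂QT = T − Q.
The 7×7 boundary matrix has rank 5 and Smith normal form diag(1,1,1,1,1).

Boundary ∂_2: C_2 → C_1 acts by ∂[p,q,r] = [q,r] − [p,r] + [p,q]. For instance
  ∂QSV = SV − QV + QS.
The resulting 7×1 matrix has rank 1, and its Smith normal form has invariant factors (1).

Computing H_k = (kernel of ∂_k) / (image of ∂_{k+1}):

  H_0: rank C_0 − rank ∂_1 = 7 − 5 = 2, and the invariant factors of ∂_1 are all 1, so H_0 = Z^2.

H_0 = Z^2.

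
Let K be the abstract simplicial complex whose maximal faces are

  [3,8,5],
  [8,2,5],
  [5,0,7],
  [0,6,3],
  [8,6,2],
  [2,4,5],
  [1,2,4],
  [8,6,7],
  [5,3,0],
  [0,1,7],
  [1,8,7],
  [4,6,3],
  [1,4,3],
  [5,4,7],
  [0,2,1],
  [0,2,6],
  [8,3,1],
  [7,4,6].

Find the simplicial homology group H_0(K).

H_0 ≅ Z.

We work with the vertex ordering 0 < 1 < 2 < 3 < 4 < 5 < 6 < 7 < 8. The simplices of K, each written with vertices in increasing order, are:

  0-simplices (9): [0], [1], [2], [3], [4], [5], [6], [7], [8]
  1-simplices (27): (27 of them)
  2-simplices (18): [0,1,2], [0,1,7], [0,2,6], [0,3,5], [0,3,6], [0,5,7], [1,2,4], [1,3,4], [1,3,8], [1,7,8], [2,4,5], [2,5,8], [2,6,8], [3,4,6], [3,5,8], [4,5,7], [4,6,7], [6,7,8]

giving chain groups C_0 ≅ Z^9, C_1 ≅ Z^27, C_2 ≅ Z^18.

The boundary map ∂_1: C_1 → C_0 sends each edge [p,q] (with p < q) to q − p.
This gives a 9×27 integer matrix of rank 8; reducing to Smith normal form yields diagonal entries (1,1,1,1,1,1,1,1).

Boundary ∂_2: C_2 → C_1 maps a triangle to the signed sum of its edges. For instance
  ∂[3,5,8] = [5,8] − [3,8] + [3,5],
  ∂[4,6,7] = [6,7] − [4,7] + [4,6].
As a 27×18 matrix over Z this has rank 17, with invariant factors (1,1,1,1,1,1,1,1,1,1,1,1,1,1,1,1,1).

Now H_k = ker ∂_k / im ∂_{k+1}, so:

  H_0: rank C_0 − rank ∂_1 = 9 − 8 = 1, and the invariant factors of ∂_1 are all 1, so H_0 = Z.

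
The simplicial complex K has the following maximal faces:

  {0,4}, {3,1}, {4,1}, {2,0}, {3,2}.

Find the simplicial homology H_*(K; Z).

H_0 ≅ Z,  H_1 ≅ Z.

We work with the vertex ordering 0 < 1 < 2 < 3 < 4. The simplices of K, each written with vertices in increasing order, are:

  0-simplices (5): [0], [1], [2], [3], [4]
  1-simplices (5): [0,2], [0,4], [1,3], [1,4], [2,3]

so the chain groups are C_0 ≅ Z^5, C_1 ≅ Z^5.

∂_1: C_1 → C_0 maps an edge to its endpoints' difference, ∂[p,q] = q − p.
As a 5×5 matrix over Z this has rank 4, with invariant factors (1,1,1,1).

Computing H_k = (kernel of ∂_k) / (image of ∂_{k+1}):

  H_0: rank C_0 − rank ∂_1 = 5 − 4 = 1, and the invariant factors of ∂_1 are all 1, so H_0 = Z.
  H_1: rank ker ∂_1 − rank ∂_2 = (5 − 4) − 0 = 1, and there is no ∂_2, so H_1 = Z.

As a check, the Euler characteristic is 5 − 5 = 0, which agrees with 1 − 1 = 0.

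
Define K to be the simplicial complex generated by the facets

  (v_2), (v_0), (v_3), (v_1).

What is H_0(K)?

H_0 = Z^4.

We work with the vertex ordering v_0 < v_1 < v_2 < v_3. The simplices of K, each written with vertices in increasing order, are:

  0-simplices (4): [v_0], [v_1], [v_2], [v_3]

Hence C_0 ≅ Z^4.

From H_k ≅ ker(∂_k) / im(∂_{k+1}) we obtain:

  H_0: rank C_0 − rank ∂_1 = 4 − 0 = 4, and there is no ∂_1, so H_0 = Z^4.

(K is a triangulation of a set of 4 points.)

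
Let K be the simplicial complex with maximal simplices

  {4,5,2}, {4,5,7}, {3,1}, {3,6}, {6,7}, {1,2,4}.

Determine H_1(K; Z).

H_1 = Z.

Fix the vertex order 1 < 2 < 3 < 4 < 5 < 6 < 7 and write every simplex with vertices in increasing order. Then dim K = 2 and the simplices of K are:

  0-simplices (7): [1], [2], [3], [4], [5], [6], [7]
  1-simplices (10): [1,2], [1,3], [1,4], [2,4], [2,5], [3,6], [4,5], [4,7], [5,7], [6,7]
  2-simplices (3): [1,2,4], [2,4,5], [4,5,7]

giving chain groups C_0 ≅ Z^7, C_1 ≅ Z^10, C_2 ≅ Z^3.

Boundary ∂_1: C_1 → C_0 maps an edge to its endpoints' difference, ∂[p,q] = q − p. For instance
  ∂[3,6] = [6] − [3].
The 7×10 boundary matrix has rank 6 and Smith normal form diag(1,1,1,1,1,1).

∂_2: C_2 → C_1 acts by ∂[p,q,r] = [q,r] − [p,r] + [p,q]. For instance
  ∂[4,5,7] = [5,7] − [4,7] + [4,5],
  ∂[2,4,5] = [4,5] − [2,5] + [2,4].
The 10×3 boundary matrix has rank 3 and Smith normal form diag(1,1,1).

Computing H_k = (kernel of ∂_k) / (image of ∂_{k+1}):

  H_1: rank ker ∂_1 − rank ∂_2 = (10 − 6) − 3 = 1, and the invariant factors of ∂_2 are all 1, so H_1 ≅ Z.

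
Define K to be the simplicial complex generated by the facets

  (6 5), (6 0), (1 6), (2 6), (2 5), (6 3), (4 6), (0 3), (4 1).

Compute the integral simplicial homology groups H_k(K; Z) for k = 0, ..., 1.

Take the total order 0 < 1 < 2 < 3 < 4 < 5 < 6 on the vertex set. Then K (dimension 1) consists of the simplices:

  0-simplices (7): [0], [1], [2], [3], [4], [5], [6]
  1-simplices (9): [0,3], [0,6], [1,4], [1,6], [2,5], [2,6], [3,6], [4,6], [5,6]

Hence C_0 ≅ Z^7, C_1 ≅ Z^9.

Boundary ∂_1: C_1 → C_0 is given by ∂[p,q] = [q] − [p]. For instance
  ∂[0,6] = [6] − [0].
The resulting 7×9 matrix has rank 6, and its Smith normal form has invariant factors (1,1,1,1,1,1).

Reading off H_k = ker ∂_k / im ∂_{k+1}:

  H_0: rank C_0 − rank ∂_1 = 7 − 6 = 1, and the invariant factors of ∂_1 are all 1, so H_0 = Z.
  H_1: rank ker ∂_1 − rank ∂_2 = (9 − 6) − 0 = 3, and there is no ∂_2, so H_1 = Z^3.

H_0 = Z,  H_1 = Z^3.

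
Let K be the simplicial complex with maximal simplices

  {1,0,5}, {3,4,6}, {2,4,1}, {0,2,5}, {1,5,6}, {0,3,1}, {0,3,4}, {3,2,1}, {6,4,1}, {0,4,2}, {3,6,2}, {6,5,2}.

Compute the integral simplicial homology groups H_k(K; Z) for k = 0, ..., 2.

H_0 = Z,  H_1 = Z/2,  H_2 = 0.

Order the vertices as 0 < 1 < 2 < 3 < 4 < 5 < 6. Listing each simplex with vertices in this order, K has dimension 2 with simplices:

  0-simplices (7): [0], [1], [2], [3], [4], [5], [6]
  1-simplices (18): [0,1], [0,2], [0,3], [0,4], [0,5], [1,2], [1,3], [1,4], [1,5], [1,6], [2,3], [2,4], [2,5], [2,6], [3,4], [3,6], [4,6], [5,6]
  2-simplices (12): [0,1,3], [0,1,5], [0,2,4], [0,2,5], [0,3,4], [1,2,3], [1,2,4], [1,4,6], [1,5,6], [2,3,6], [2,5,6], [3,4,6]

so the chain groups are C_0 ≅ Z^7, C_1 ≅ Z^18, C_2 ≅ Z^12.

The boundary map ∂_1: C_1 → C_0 sends each edge [p,q] (with p < q) to q − p.
The resulting 7×18 matrix has rank 6, and its Smith normal form has invariant factors (1,1,1,1,1,1).

The boundary map ∂_2: C_2 → C_1 maps a triangle to the signed sum of its edges. For instance
  ∂[1,4,6] = [4,6] − [1,6] + [1,4],
  ∂[0,2,4] = [2,4] − [0,4] + [0,2].
This gives a 18×12 integer matrix of rank 12; reducing to Smith normal form yields diagonal entries (1,1,1,1,1,1,1,1,1,1,1,2).

Computing H_k = (kernel of ∂_k) / (image of ∂_{k+1}):

  H_0: rank C_0 − rank ∂_1 = 7 − 6 = 1, and the invariant factors of ∂_1 are all 1, so H_0 ≅ Z.
  H_1: rank ker ∂_1 − rank ∂_2 = (18 − 6) − 12 = 0, and ∂_2 has invariant factor 2 > 1, so H_1 ≅ Z/2.
  H_2: rank ker ∂_2 − rank ∂_3 = (12 − 12) − 0 = 0, and there is no ∂_3, so H_2 ≅ 0.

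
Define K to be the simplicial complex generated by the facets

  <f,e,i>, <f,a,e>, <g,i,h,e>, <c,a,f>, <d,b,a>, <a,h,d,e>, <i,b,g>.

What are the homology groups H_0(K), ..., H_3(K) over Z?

Take the total order a < b < c < d < e < f < g < h < i on the vertex set. Then K (dimension 3) consists of the simplices:

  0-simplices (9): a, b, c, d, e, f, g, h, i
  1-simplices (20): ab, ac, ad, ae, af, ah, bd, bg, bi, cf, de, dh, ef, eg, eh, ei, fi, gh, gi, hi
  2-simplices (13): abd, acf, ade, adh, aef, aeh, bgi, deh, efi, egh, egi, ehi, ghi
  3-simplices (2): adeh, eghi

giving chain groups C_0 ≅ Z^9, C_1 ≅ Z^20, C_2 ≅ Z^13, C_3 ≅ Z^2.

The boundary map ∂_1: C_1 → C_0 sends each edge [p,q] (with p < q) to q − p.
As a 9×20 matrix over Z this has rank 8, with invariant factors (1,1,1,1,1,1,1,1).

∂_2: C_2 → C_1 acts by ∂[p,q,r] = [q,r] − [p,r] + [p,q]. For instance
  ∂aeh = eh − ah + ae,
  ∂egi = gi − ei + eg.
As a 20×13 matrix over Z this has rank 11, with invariant factors (1,1,1,1,1,1,1,1,1,1,1).

∂_3: C_3 → C_2 sends each 3-simplex σ to the alternating sum Σ_i (−1)^i (σ with its i-th vertex removed). For instance
  ∂eghi = ghi − ehi + egi − egh,
  ∂adeh = deh − aeh + adh − ade.
The 13×2 boundary matrix has rank 2 and Smith normal form diag(1,1).

Now H_k = ker ∂_k / im ∂_{k+1}, so:

  H_0: rank C_0 − rank ∂_1 = 9 − 8 = 1, and the invariant factors of ∂_1 are all 1, so H_0 ≅ Z.
  H_1: rank ker ∂_1 − rank ∂_2 = (20 − 8) − 11 = 1, and the invariant factors of ∂_2 are all 1, so H_1 ≅ Z.
  H_2: rank ker ∂_2 − rank ∂_3 = (13 − 11) − 2 = 0, and the invariant factors of ∂_3 are all 1, so H_2 ≅ 0.
  H_3: rank ker ∂_3 − rank ∂_4 = (2 − 2) − 0 = 0, and there is no ∂_4, so H_3 ≅ 0.

As a check, the Euler characteristic is 9 − 20 + 13 − 2 = 0, which agrees with 1 − 1 + 0 − 0 = 0.

H_0 ≅ Z,  H_1 ≅ Z,  H_2 = 0,  H_3 = 0.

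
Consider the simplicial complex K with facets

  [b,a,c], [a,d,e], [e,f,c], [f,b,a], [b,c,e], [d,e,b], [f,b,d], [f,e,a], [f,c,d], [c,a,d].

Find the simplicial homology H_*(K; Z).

H_0 = Z,  H_1 = Z/2,  H_2 = 0.

We work with the vertex ordering a < b < c < d < e < f. The simplices of K, each written with vertices in increasing order, are:

  0-simplices (6): a, b, c, d, e, f
  1-simplices (15): ab, ac, ad, ae, af, bc, bd, be, bf, cd, ce, cf, de, df, ef
  2-simplices (10): abc, abf, acd, ade, aef, bce, bde, bdf, cdf, cef

Hence C_0 ≅ Z^6, C_1 ≅ Z^15, C_2 ≅ Z^10.

∂_1: C_1 → C_0 sends each edge [p,q] (with p < q) to q − p. For instance
  ∂de = e − d.
The 6×15 boundary matrix has rank 5 and Smith normal form diag(1,1,1,1,1).

Boundary ∂_2: C_2 → C_1 acts by ∂[p,q,r] = [q,r] − [p,r] + [p,q]. For instance
  ∂acd = cd − ad + ac,
  ∂abf = bf − af + ab.
As a 15×10 matrix over Z this has rank 10, with invariant factors (1,1,1,1,1,1,1,1,1,2).

From H_k ≅ ker(∂_k) / im(∂_{k+1}) we obtain:

  H_0: rank C_0 − rank ∂_1 = 6 − 5 = 1, and the invariant factors of ∂_1 are all 1, so H_0 = Z.
  H_1: rank ker ∂_1 − rank ∂_2 = (15 − 5) − 10 = 0, and ∂_2 has invariant factor 2 > 1, so H_1 = Z/2.
  H_2: rank ker ∂_2 − rank ∂_3 = (10 − 10) − 0 = 0, and there is no ∂_3, so H_2 = 0.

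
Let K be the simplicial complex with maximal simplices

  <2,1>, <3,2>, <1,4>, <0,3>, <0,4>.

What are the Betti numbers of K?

Order the vertices as 0 < 1 < 2 < 3 < 4. Listing each simplex with vertices in this order, K has dimension 1 with simplices:

  0-simplices (5): [0], [1], [2], [3], [4]
  1-simplices (5): [0,3], [0,4], [1,2], [1,4], [2,3]

so the chain groups are C_0 ≅ Z^5, C_1 ≅ Z^5.

Boundary ∂_1: C_1 → C_0 maps an edge to its endpoints' difference, ∂[p,q] = q − p.
This gives a 5×5 integer matrix of rank 4; reducing to Smith normal form yields diagonal entries (1,1,1,1).

From H_k ≅ ker(∂_k) / im(∂_{k+1}) we obtain:

  H_0: rank C_0 − rank ∂_1 = 5 − 4 = 1, and the invariant factors of ∂_1 are all 1, so H_0 ≅ Z.
  H_1: rank ker ∂_1 − rank ∂_2 = (5 − 4) − 0 = 1, and there is no ∂_2, so H_1 ≅ Z.

(K is a triangulation of the circle S^1.)

Hence the Betti numbers are b_0 = 1, b_1 = 1.

b_0 = 1, b_1 = 1.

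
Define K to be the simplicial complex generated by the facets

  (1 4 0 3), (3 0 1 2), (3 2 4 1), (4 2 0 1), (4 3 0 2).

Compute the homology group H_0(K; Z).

We work with the vertex ordering 0 < 1 < 2 < 3 < 4. The simplices of K, each written with vertices in increasing order, are:

  0-simplices (5): [0], [1], [2], [3], [4]
  1-simplices (10): [0,1], [0,2], [0,3], [0,4], [1,2], [1,3], [1,4], [2,3], [2,4], [3,4]
  2-simplices (10): [0,1,2], [0,1,3], [0,1,4], [0,2,3], [0,2,4], [0,3,4], [1,2,3], [1,2,4], [1,3,4], [2,3,4]
  3-simplices (5): [0,1,2,3], [0,1,2,4], [0,1,3,4], [0,2,3,4], [1,2,3,4]

so the chain groups are C_0 ≅ Z^5, C_1 ≅ Z^10, C_2 ≅ Z^10, C_3 ≅ Z^5.

Boundary ∂_1: C_1 → C_0 is given by ∂[p,q] = [q] − [p]. For instance
  ∂[2,4] = [4] − [2].
The 5×10 boundary matrix has rank 4 and Smith normal form diag(1,1,1,1).

Boundary ∂_2: C_2 → C_1 acts by ∂[p,q,r] = [q,r] − [p,r] + [p,q]. For instance
  ∂[1,3,4] = [3,4] − [1,4] + [1,3],
  ∂[0,1,4] = [1,4] − [0,4] + [0,1].
The resulting 10×10 matrix has rank 6, and its Smith normal form has invariant factors (1,1,1,1,1,1).

The boundary map ∂_3: C_3 → C_2 sends each 3-simplex σ to the alternating sum Σ_i (−1)^i (σ with its i-th vertex removed). For instance
  ∂[0,2,3,4] = [2,3,4] − [0,3,4] + [0,2,4] − [0,2,3],
  ∂[0,1,2,3] = [1,2,3] − [0,2,3] + [0,1,3] − [0,1,2].
This gives a 10×5 integer matrix of rank 4; reducing to Smith normal form yields diagonal entries (1,1,1,1).

Computing H_k = (kernel of ∂_k) / (image of ∂_{k+1}):

  H_0: rank C_0 − rank ∂_1 = 5 − 4 = 1, and the invariant factors of ∂_1 are all 1, so H_0 = Z.

(K is a triangulation of the 3-sphere S^3.)

H_0 ≅ Z.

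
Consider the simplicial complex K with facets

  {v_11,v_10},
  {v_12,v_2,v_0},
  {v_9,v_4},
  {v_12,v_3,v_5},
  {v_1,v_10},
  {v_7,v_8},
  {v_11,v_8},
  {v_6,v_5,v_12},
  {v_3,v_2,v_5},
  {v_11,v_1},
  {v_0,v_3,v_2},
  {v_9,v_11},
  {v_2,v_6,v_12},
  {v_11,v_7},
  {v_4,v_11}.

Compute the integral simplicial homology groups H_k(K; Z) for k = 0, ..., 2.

H_0 ≅ Z^2,  H_1 ≅ Z^4,  H_2 = 0.

We work with the vertex ordering v_0 < v_1 < v_2 < v_3 < v_4 < v_5 < v_6 < v_7 < v_8 < v_9 < v_10 < v_11 < v_12. The simplices of K, each written with vertices in increasing order, are:

  0-simplices (13): [v_0], [v_1], [v_2], [v_3], [v_4], [v_5], [v_6], [v_7], [v_8], [v_9], [v_10], [v_11], [v_12]
  1-simplices (21): (21 of them)
  2-simplices (6): [v_0,v_2,v_3], [v_0,v_2,v_12], [v_2,v_3,v_5], [v_2,v_6,v_12], [v_3,v_5,v_12], [v_5,v_6,v_12]

Hence C_0 ≅ Z^13, C_1 ≅ Z^21, C_2 ≅ Z^6.

∂_1: C_1 → C_0 is given by ∂[p,q] = [q] − [p]. For instance
  ∂[v_2,v_3] = [v_3] − [v_2].
This gives a 13×21 integer matrix of rank 11; reducing to Smith normal form yields diagonal entries (1,1,1,1,1,1,1,1,1,1,1).

Boundary ∂_2: C_2 → C_1 acts by ∂[p,q,r] = [q,r] − [p,r] + [p,q]. For instance
  ∂[v_3,v_5,v_12] = [v_5,v_12] − [v_3,v_12] + [v_3,v_5],
  ∂[v_2,v_3,v_5] = [v_3,v_5] − [v_2,v_5] + [v_2,v_3].
This gives a 21×6 integer matrix of rank 6; reducing to Smith normal form yields diagonal entries (1,1,1,1,1,1).

Now H_k = ker ∂_k / im ∂_{k+1}, so:

  H_0: rank C_0 − rank ∂_1 = 13 − 11 = 2, and the invariant factors of ∂_1 are all 1, so H_0 = Z^2.
  H_1: rank ker ∂_1 − rank ∂_2 = (21 − 11) − 6 = 4, and the invariant factors of ∂_2 are all 1, so H_1 = Z^4.
  H_2: rank ker ∂_2 − rank ∂_3 = (6 − 6) − 0 = 0, and there is no ∂_3, so H_2 = 0.

As a check, the Euler characteristic is 13 − 21 + 6 = -2, which agrees with 2 − 4 + 0 = -2.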